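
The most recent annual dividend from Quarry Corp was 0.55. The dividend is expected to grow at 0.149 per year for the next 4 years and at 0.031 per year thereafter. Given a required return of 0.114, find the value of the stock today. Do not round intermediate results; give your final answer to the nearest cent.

10.11

D_1 = 0.63195
D_2 = 0.72611
D_3 = 0.83430
D_4 = 0.95861
Terminal value at year 4: TV = D_4×(1+g_2)/(r−g_2) = 0.98833/0.083 = 11.90758
P_0 = D_1/(1+r)^1 + D_2/(1+r)^2 + D_3/(1+r)^3 + D_4/(1+r)^4 + TV/(1+r)^4
    = 0.56728 + 0.58510 + 0.60349 + 0.62245 + 7.73184 = 10.11015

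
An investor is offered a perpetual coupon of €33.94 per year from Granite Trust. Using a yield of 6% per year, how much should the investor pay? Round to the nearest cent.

€565.67

Level perpetuity: PV = C / r = €33.94 / 0.06 = €565.67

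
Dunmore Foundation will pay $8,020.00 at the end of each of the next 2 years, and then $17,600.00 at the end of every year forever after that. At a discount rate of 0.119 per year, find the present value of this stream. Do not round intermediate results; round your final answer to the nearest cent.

PV of 2-year annuity: $8,020.00 × [1 − (1+0.119)^−2] / 0.119 = 13572.04066
Perpetuity value at year 2: $17,600.00 / 0.119 = 147899.15966
PV of perpetuity: 147899.15966 / (1+0.119)^2 = 118115.13029
Total PV = 13572.04066 + 118115.13029 = 131687.17095

$131687.17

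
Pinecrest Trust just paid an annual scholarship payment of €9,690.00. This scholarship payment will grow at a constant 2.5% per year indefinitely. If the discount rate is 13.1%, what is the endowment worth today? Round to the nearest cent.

€93700.47

D₁ = D₀ × (1 + g) = €9,690.00 × 1.025 = €9,932.2500
Growing perpetuity: P = D₁ / (r − g) = €9,932.2500 / (0.131 − 0.025) = €93,700.47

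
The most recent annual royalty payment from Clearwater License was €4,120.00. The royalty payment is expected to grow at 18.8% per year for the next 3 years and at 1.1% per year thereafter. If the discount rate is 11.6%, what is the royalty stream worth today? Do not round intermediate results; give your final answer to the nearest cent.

D_1 = 4894.56000
D_2 = 5814.73728
D_3 = 6907.90789
Terminal value at year 3: TV = D_3×(1+g_2)/(r−g_2) = 6983.89488/0.105 = 66513.28453
P_0 = D_1/(1+r)^1 + D_2/(1+r)^2 + D_3/(1+r)^3 + TV/(1+r)^3
    = 4385.80645 + 4668.76171 + 4969.97214 + 47853.73174 = 61878.27204

€61878.27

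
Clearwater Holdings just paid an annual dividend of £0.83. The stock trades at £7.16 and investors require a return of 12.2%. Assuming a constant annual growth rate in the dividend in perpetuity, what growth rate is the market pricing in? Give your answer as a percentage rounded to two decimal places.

0.54%

P = D₀(1+g)/(r−g) ⇒ P(r−g) = D₀(1+g) ⇒ g(P+D₀) = P·r − D₀
g = (P·r − D₀)/(P + D₀) = (£7.16×0.122 − £0.83) / (£7.16 + £0.83) = 0.005447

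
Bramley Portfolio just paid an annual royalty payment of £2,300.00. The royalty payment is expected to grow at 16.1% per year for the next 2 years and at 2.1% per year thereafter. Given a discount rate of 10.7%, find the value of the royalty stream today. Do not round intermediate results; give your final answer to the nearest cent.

D_1 = 2670.30000
D_2 = 3100.21830
Terminal value at year 2: TV = D_2×(1+g_2)/(r−g_2) = 3165.32288/0.086 = 36806.08005
P_0 = D_1/(1+r)^1 + D_2/(1+r)^2 + TV/(1+r)^2
    = 2412.19512 + 2529.86318 + 30034.77097 = 34976.82927

£34976.83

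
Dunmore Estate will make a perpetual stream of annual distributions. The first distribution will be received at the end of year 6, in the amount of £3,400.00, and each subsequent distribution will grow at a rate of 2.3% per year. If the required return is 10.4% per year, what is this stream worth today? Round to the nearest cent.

Value at end of year 5: C₁ / (r − g) = £3,400.00 / (0.104 − 0.023) = £41,975.3086
Discount to today: PV = £41,975.3086 / (1 + 0.104)^5 = £41,975.3086 / 1.640006 = £25,594.61

£25594.61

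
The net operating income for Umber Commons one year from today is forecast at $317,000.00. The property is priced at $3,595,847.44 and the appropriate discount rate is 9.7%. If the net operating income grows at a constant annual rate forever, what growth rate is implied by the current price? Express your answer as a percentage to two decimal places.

P = D₁/(r−g) ⇒ g = r − D₁/P = 0.097 − $317,000.00/$3,595,847.44 = 0.008843

0.88%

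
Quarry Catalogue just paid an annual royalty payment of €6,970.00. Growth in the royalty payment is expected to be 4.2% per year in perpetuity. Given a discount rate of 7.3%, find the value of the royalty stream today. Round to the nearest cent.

D₁ = D₀ × (1 + g) = €6,970.00 × 1.042 = €7,262.7400
Growing perpetuity: P = D₁ / (r − g) = €7,262.7400 / (0.073 − 0.042) = €234,281.94

€234281.94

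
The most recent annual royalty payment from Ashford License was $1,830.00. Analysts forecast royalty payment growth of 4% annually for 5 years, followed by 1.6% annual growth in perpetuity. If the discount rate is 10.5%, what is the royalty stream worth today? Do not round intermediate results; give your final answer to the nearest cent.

D_1 = 1903.20000
D_2 = 1979.32800
D_3 = 2058.50112
D_4 = 2140.84116
D_5 = 2226.47481
Terminal value at year 5: TV = D_5×(1+g_2)/(r−g_2) = 2262.09841/0.089 = 25416.83605
P_0 = D_1/(1+r)^1 + D_2/(1+r)^2 + D_3/(1+r)^3 + D_4/(1+r)^4 + D_5/(1+r)^5 + TV/(1+r)^5
    = 1722.35294 + 1621.03806 + 1525.68288 + 1435.93683 + 1351.46996 + 15428.01660 = 23084.49727

$23084.50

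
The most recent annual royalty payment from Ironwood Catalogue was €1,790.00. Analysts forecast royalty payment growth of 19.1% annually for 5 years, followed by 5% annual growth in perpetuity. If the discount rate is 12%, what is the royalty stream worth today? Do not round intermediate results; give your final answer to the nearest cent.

D_1 = 2131.89000
D_2 = 2539.08099
D_3 = 3024.04546
D_4 = 3601.63814
D_5 = 4289.55103
Terminal value at year 5: TV = D_5×(1+g_2)/(r−g_2) = 4504.02858/0.07 = 64343.26540
P_0 = D_1/(1+r)^1 + D_2/(1+r)^2 + D_3/(1+r)^3 + D_4/(1+r)^4 + D_5/(1+r)^5 + TV/(1+r)^5
    = 1903.47321 + 2024.13982 + 2152.45583 + 2288.90615 + 2434.00645 + 36510.09677 = 47313.07824

€47313.08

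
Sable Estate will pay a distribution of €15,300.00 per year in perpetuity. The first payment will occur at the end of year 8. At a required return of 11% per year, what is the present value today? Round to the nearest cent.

€66994.31

Value at end of year 7: C / r = €15,300.00 / 0.11 = €139,090.9091
Discount to today: PV = €139,090.9091 / (1 + 0.11)^7 = €139,090.9091 / 2.076160 = €66,994.31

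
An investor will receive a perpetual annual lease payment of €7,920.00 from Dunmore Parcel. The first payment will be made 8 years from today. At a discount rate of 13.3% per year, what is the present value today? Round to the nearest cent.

Value at end of year 7: C / r = €7,920.00 / 0.133 = €59,548.8722
Discount to today: PV = €59,548.8722 / (1 + 0.133)^7 = €59,548.8722 / 2.396676 = €24,846.44

€24846.44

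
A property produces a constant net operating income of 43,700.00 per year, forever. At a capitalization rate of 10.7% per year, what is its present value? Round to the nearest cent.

Level perpetuity: PV = C / r = 43,700.00 / 0.107 = 408,411.21

408411.21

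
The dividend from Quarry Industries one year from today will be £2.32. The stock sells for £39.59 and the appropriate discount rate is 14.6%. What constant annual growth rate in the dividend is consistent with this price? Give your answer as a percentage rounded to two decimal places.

P = D₁/(r−g) ⇒ g = r − D₁/P = 0.146 − £2.32/£39.59 = 0.087399

8.74%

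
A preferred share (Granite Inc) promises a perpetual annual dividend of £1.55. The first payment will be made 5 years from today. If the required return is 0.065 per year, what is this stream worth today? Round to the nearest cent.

Value at end of year 4: C / r = £1.55 / 0.065 = £23.8462
Discount to today: PV = £23.8462 / (1 + 0.065)^4 = £23.8462 / 1.286466 = £18.54

£18.54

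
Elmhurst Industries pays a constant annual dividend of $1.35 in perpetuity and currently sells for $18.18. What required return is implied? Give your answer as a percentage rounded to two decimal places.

7.43%

P = C/r ⇒ r = C/P = $1.35/$18.18 = 0.074257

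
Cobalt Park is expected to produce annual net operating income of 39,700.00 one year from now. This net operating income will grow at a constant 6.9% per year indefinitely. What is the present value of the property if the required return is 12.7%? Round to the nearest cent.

Growing perpetuity: P = D₁ / (r − g) = 39,700.0000 / (0.127 − 0.069) = 684,482.76

684482.76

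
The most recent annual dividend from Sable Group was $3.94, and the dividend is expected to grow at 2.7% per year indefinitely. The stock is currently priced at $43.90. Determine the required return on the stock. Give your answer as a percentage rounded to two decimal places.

D₁ = $3.94 × 1.027 = $4.0464
P = D₁/(r − g) ⇒ r = D₁/P + g = $4.0464/$43.90 + 0.027 = 0.092173 + 0.027 = 0.119173

11.92%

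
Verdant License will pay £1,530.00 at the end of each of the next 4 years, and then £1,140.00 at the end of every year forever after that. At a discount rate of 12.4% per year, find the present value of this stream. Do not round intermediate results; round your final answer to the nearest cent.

£10368.20

PV of 4-year annuity: £1,530.00 × [1 − (1+0.124)^−4] / 0.124 = 4608.26457
Perpetuity value at year 4: £1,140.00 / 0.124 = 9193.54839
PV of perpetuity: 9193.54839 / (1+0.124)^4 = 5759.93949
Total PV = 4608.26457 + 5759.93949 = 10368.20406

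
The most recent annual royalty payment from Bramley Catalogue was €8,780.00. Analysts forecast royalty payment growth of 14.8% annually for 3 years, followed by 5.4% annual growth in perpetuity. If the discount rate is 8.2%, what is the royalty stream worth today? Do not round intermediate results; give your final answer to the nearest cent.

€424434.99

D_1 = 10079.44000
D_2 = 11571.19712
D_3 = 13283.73429
Terminal value at year 3: TV = D_3×(1+g_2)/(r−g_2) = 14001.05595/0.028 = 500037.71234
P_0 = D_1/(1+r)^1 + D_2/(1+r)^2 + D_3/(1+r)^3 + TV/(1+r)^3
    = 9315.56377 + 9883.79594 + 10486.68922 + 394748.94438 = 424434.99332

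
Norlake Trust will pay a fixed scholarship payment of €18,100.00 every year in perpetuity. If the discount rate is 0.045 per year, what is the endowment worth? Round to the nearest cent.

Level perpetuity: PV = C / r = €18,100.00 / 0.045 = €402,222.22

€402222.22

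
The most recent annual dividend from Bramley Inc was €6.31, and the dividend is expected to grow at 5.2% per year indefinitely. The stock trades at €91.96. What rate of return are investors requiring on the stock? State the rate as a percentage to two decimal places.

D₁ = €6.31 × 1.052 = €6.6381
P = D₁/(r − g) ⇒ r = D₁/P + g = €6.6381/€91.96 + 0.052 = 0.072185 + 0.052 = 0.124185

12.42%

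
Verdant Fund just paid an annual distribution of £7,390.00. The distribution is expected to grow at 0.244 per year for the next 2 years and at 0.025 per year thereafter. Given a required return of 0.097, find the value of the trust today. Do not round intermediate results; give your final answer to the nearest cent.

£153172.78

D_1 = 9193.16000
D_2 = 11436.29104
Terminal value at year 2: TV = D_2×(1+g_2)/(r−g_2) = 11722.19832/0.072 = 162808.30994
P_0 = D_1/(1+r)^1 + D_2/(1+r)^2 + TV/(1+r)^2
    = 8380.27347 + 9503.24540 + 135289.25739 = 153172.77626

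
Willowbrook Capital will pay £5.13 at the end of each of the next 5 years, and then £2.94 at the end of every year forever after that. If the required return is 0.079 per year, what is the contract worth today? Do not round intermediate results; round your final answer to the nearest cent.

£45.98

PV of 5-year annuity: £5.13 × [1 − (1+0.079)^−5] / 0.079 = 20.53670
Perpetuity value at year 5: £2.94 / 0.079 = 37.21519
PV of perpetuity: 37.21519 / (1+0.079)^5 = 25.44562
Total PV = 20.53670 + 25.44562 = 45.98232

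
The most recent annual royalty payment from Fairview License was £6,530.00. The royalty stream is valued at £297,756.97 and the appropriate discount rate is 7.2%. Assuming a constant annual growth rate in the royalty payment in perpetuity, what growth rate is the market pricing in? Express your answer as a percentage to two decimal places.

P = D₀(1+g)/(r−g) ⇒ P(r−g) = D₀(1+g) ⇒ g(P+D₀) = P·r − D₀
g = (P·r − D₀)/(P + D₀) = (£297,756.97×0.072 − £6,530.00) / (£297,756.97 + £6,530.00) = 0.048995

4.90%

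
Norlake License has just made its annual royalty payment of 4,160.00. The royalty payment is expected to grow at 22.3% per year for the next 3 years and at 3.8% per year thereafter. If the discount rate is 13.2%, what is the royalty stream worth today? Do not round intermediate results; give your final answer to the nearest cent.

72526.12

D_1 = 5087.68000
D_2 = 6222.23264
D_3 = 7609.79052
Terminal value at year 3: TV = D_3×(1+g_2)/(r−g_2) = 7898.96256/0.094 = 84031.51658
P_0 = D_1/(1+r)^1 + D_2/(1+r)^2 + D_3/(1+r)^3 + TV/(1+r)^3
    = 4494.41696 + 4855.71726 + 5246.06203 + 57929.91898 = 72526.11523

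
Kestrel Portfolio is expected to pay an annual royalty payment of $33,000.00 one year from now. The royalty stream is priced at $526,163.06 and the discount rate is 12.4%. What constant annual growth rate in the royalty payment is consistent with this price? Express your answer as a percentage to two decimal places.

P = D₁/(r−g) ⇒ g = r − D₁/P = 0.124 − $33,000.00/$526,163.06 = 0.061282

6.13%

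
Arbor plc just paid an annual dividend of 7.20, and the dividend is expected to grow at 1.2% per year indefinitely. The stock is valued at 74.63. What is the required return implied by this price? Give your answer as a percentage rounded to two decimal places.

10.96%

D₁ = 7.20 × 1.012 = 7.2864
P = D₁/(r − g) ⇒ r = D₁/P + g = 7.2864/74.63 + 0.012 = 0.097634 + 0.012 = 0.109634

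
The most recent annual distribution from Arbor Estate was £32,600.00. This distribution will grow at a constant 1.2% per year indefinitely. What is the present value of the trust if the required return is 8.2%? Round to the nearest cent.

D₁ = D₀ × (1 + g) = £32,600.00 × 1.012 = £32,991.2000
Growing perpetuity: P = D₁ / (r − g) = £32,991.2000 / (0.082 − 0.012) = £471,302.86

£471302.86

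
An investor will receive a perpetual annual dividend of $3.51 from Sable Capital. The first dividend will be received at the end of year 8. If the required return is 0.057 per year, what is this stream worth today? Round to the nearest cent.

Value at end of year 7: C / r = $3.51 / 0.057 = $61.5789
Discount to today: PV = $61.5789 / (1 + 0.057)^7 = $61.5789 / 1.474093 = $41.77

$41.77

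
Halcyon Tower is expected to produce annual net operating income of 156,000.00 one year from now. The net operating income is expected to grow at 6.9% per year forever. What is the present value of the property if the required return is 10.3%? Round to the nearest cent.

4588235.29

Growing perpetuity: P = D₁ / (r − g) = 156,000.0000 / (0.103 − 0.069) = 4,588,235.29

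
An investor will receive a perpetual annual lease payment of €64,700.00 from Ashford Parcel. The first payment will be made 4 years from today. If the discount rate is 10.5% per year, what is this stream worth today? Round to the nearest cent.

€456696.99

Value at end of year 3: C / r = €64,700.00 / 0.105 = €616,190.4762
Discount to today: PV = €616,190.4762 / (1 + 0.105)^3 = €616,190.4762 / 1.349233 = €456,696.99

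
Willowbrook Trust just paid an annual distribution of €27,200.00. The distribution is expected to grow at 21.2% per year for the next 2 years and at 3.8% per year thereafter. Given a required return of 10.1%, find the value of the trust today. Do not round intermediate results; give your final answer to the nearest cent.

D_1 = 32966.40000
D_2 = 39955.27680
Terminal value at year 2: TV = D_2×(1+g_2)/(r−g_2) = 41473.57732/0.063 = 658310.75109
P_0 = D_1/(1+r)^1 + D_2/(1+r)^2 + TV/(1+r)^2
    = 29942.23433 + 32960.93371 + 543070.62202 = 605973.79006

€605973.79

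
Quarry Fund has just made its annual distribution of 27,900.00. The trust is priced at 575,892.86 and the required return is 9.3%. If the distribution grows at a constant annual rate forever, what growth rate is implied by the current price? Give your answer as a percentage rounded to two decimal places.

4.25%

P = D₀(1+g)/(r−g) ⇒ P(r−g) = D₀(1+g) ⇒ g(P+D₀) = P·r − D₀
g = (P·r − D₀)/(P + D₀) = (575,892.86×0.093 − 27,900.00) / (575,892.86 + 27,900.00) = 0.042495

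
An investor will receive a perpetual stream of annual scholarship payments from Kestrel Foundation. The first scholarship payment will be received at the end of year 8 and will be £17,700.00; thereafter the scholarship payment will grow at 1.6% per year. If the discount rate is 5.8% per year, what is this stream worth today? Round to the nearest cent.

Value at end of year 7: C₁ / (r − g) = £17,700.00 / (0.058 − 0.016) = £421,428.5714
Discount to today: PV = £421,428.5714 / (1 + 0.058)^7 = £421,428.5714 / 1.483883 = £284,003.90

£284003.90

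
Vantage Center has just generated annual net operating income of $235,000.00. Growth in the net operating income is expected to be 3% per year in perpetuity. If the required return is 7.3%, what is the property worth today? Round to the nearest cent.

$5629069.77

D₁ = D₀ × (1 + g) = $235,000.00 × 1.03 = $242,050.0000
Growing perpetuity: P = D₁ / (r − g) = $242,050.0000 / (0.073 − 0.03) = $5,629,069.77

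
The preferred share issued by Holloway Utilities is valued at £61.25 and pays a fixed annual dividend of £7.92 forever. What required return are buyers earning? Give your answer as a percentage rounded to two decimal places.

12.93%

P = C/r ⇒ r = C/P = £7.92/£61.25 = 0.129306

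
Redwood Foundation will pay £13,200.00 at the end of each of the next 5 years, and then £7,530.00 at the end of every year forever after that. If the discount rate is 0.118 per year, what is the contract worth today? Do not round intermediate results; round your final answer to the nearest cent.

PV of 5-year annuity: £13,200.00 × [1 − (1+0.118)^−5] / 0.118 = 47819.74947
Perpetuity value at year 5: £7,530.00 / 0.118 = 63813.55932
PV of perpetuity: 63813.55932 / (1+0.118)^5 = 36534.56587
Total PV = 47819.74947 + 36534.56587 = 84354.31535

£84354.32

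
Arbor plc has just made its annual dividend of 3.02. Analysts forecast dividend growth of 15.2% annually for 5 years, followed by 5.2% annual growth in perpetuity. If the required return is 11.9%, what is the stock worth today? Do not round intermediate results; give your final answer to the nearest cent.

71.32

D_1 = 3.47904
D_2 = 4.00785
D_3 = 4.61705
D_4 = 5.31884
D_5 = 6.12730
Terminal value at year 5: TV = D_5×(1+g_2)/(r−g_2) = 6.44592/0.067 = 96.20780
P_0 = D_1/(1+r)^1 + D_2/(1+r)^2 + D_3/(1+r)^3 + D_4/(1+r)^4 + D_5/(1+r)^5 + TV/(1+r)^5
    = 3.10906 + 3.20075 + 3.29514 + 3.39232 + 3.49236 + 54.83525 = 71.32488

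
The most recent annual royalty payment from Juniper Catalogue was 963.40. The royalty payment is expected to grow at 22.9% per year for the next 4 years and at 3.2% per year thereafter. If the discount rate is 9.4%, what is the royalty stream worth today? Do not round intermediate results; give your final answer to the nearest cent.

D_1 = 1184.01860
D_2 = 1455.15886
D_3 = 1788.39024
D_4 = 2197.93160
Terminal value at year 4: TV = D_4×(1+g_2)/(r−g_2) = 2268.26541/0.062 = 36584.92603
P_0 = D_1/(1+r)^1 + D_2/(1+r)^2 + D_3/(1+r)^3 + D_4/(1+r)^4 + TV/(1+r)^4
    = 1082.28391 + 1215.83814 + 1365.87301 + 1534.42224 + 25540.70573 = 30739.12304

30739.12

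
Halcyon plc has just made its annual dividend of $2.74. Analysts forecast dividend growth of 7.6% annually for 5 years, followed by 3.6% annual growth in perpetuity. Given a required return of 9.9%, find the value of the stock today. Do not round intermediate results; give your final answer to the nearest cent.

D_1 = 2.94824
D_2 = 3.17231
D_3 = 3.41340
D_4 = 3.67282
D_5 = 3.95195
Terminal value at year 5: TV = D_5×(1+g_2)/(r−g_2) = 4.09422/0.063 = 64.98769
P_0 = D_1/(1+r)^1 + D_2/(1+r)^2 + D_3/(1+r)^3 + D_4/(1+r)^4 + D_5/(1+r)^5 + TV/(1+r)^5
    = 2.68266 + 2.62651 + 2.57155 + 2.51773 + 2.46504 + 40.53617 = 53.39965

$53.40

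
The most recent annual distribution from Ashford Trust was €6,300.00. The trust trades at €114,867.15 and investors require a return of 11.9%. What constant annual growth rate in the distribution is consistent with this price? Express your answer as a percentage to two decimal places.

P = D₀(1+g)/(r−g) ⇒ P(r−g) = D₀(1+g) ⇒ g(P+D₀) = P·r − D₀
g = (P·r − D₀)/(P + D₀) = (€114,867.15×0.119 − €6,300.00) / (€114,867.15 + €6,300.00) = 0.060818

6.08%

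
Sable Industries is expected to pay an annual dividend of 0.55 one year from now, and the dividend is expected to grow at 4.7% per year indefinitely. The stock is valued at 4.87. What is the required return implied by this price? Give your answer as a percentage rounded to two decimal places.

15.99%

P = D₁/(r − g) ⇒ r = D₁/P + g = 0.5500/4.87 + 0.047 = 0.112936 + 0.047 = 0.159936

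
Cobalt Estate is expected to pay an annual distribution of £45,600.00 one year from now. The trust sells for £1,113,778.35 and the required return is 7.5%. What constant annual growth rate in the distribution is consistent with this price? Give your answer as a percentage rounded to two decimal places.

3.41%

P = D₁/(r−g) ⇒ g = r − D₁/P = 0.075 − £45,600.00/£1,113,778.35 = 0.034058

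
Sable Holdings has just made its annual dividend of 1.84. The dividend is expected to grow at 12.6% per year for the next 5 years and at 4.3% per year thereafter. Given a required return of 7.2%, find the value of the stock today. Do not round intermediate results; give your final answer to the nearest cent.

D_1 = 2.07184
D_2 = 2.33289
D_3 = 2.62684
D_4 = 2.95782
D_5 = 3.33050
Terminal value at year 5: TV = D_5×(1+g_2)/(r−g_2) = 3.47371/0.029 = 119.78325
P_0 = D_1/(1+r)^1 + D_2/(1+r)^2 + D_3/(1+r)^3 + D_4/(1+r)^4 + D_5/(1+r)^5 + TV/(1+r)^5
    = 1.93269 + 2.03004 + 2.13230 + 2.23971 + 2.35253 + 84.61009 = 95.29737

95.30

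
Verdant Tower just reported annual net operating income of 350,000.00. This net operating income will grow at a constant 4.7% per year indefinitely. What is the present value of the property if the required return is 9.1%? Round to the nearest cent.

8328409.09

D₁ = D₀ × (1 + g) = 350,000.00 × 1.047 = 366,450.0000
Growing perpetuity: P = D₁ / (r − g) = 366,450.0000 / (0.091 − 0.047) = 8,328,409.09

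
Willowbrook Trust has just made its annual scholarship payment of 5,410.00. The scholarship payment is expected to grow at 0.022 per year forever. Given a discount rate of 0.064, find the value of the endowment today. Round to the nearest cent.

D₁ = D₀ × (1 + g) = 5,410.00 × 1.022 = 5,529.0200
Growing perpetuity: P = D₁ / (r − g) = 5,529.0200 / (0.064 − 0.022) = 131,643.33

131643.33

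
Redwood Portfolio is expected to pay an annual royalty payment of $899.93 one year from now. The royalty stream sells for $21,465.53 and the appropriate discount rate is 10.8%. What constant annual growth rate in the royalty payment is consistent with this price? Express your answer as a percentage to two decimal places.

P = D₁/(r−g) ⇒ g = r − D₁/P = 0.108 − $899.93/$21,465.53 = 0.066076

6.61%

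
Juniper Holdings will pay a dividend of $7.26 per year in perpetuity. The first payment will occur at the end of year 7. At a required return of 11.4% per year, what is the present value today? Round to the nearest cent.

$33.32

Value at end of year 6: C / r = $7.26 / 0.114 = $63.6842
Discount to today: PV = $63.6842 / (1 + 0.114)^6 = $63.6842 / 1.911222 = $33.32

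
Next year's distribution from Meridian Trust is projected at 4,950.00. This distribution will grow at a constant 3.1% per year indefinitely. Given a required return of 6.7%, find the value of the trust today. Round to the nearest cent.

137500.00

Growing perpetuity: P = D₁ / (r − g) = 4,950.0000 / (0.067 − 0.031) = 137,500.00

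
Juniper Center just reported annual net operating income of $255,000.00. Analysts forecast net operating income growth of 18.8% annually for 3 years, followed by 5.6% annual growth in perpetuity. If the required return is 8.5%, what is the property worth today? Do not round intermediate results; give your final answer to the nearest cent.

$13108602.05

D_1 = 302940.00000
D_2 = 359892.72000
D_3 = 427552.55136
Terminal value at year 3: TV = D_3×(1+g_2)/(r−g_2) = 451495.49424/0.029 = 15568810.14607
P_0 = D_1/(1+r)^1 + D_2/(1+r)^2 + D_3/(1+r)^3 + TV/(1+r)^3
    = 279207.37327 + 305712.77368 + 334734.35496 + 12188947.54629 = 13108602.04821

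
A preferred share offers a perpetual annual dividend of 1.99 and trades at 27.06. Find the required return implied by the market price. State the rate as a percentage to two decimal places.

7.35%

P = C/r ⇒ r = C/P = 1.99/27.06 = 0.073540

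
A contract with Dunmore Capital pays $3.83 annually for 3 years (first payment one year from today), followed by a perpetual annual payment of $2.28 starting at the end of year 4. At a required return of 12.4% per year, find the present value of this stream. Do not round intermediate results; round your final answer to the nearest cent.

$22.08

PV of 3-year annuity: $3.83 × [1 − (1+0.124)^−3] / 0.124 = 9.13615
Perpetuity value at year 3: $2.28 / 0.124 = 18.38710
PV of perpetuity: 18.38710 / (1+0.124)^3 = 12.94834
Total PV = 9.13615 + 12.94834 = 22.08449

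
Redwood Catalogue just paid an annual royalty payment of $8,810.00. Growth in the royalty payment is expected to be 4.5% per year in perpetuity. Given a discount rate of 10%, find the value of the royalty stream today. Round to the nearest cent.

$167390.00

D₁ = D₀ × (1 + g) = $8,810.00 × 1.045 = $9,206.4500
Growing perpetuity: P = D₁ / (r − g) = $9,206.4500 / (0.1 − 0.045) = $167,390.00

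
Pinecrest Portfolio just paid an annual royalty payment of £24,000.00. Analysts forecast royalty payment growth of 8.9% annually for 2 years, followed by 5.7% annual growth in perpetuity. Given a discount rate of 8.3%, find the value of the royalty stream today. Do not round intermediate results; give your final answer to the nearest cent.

£1034932.88

D_1 = 26136.00000
D_2 = 28462.10400
Terminal value at year 2: TV = D_2×(1+g_2)/(r−g_2) = 30084.44393/0.026 = 1157093.99723
P_0 = D_1/(1+r)^1 + D_2/(1+r)^2 + TV/(1+r)^2
    = 24132.96399 + 24266.66462 + 986533.25015 = 1034932.87876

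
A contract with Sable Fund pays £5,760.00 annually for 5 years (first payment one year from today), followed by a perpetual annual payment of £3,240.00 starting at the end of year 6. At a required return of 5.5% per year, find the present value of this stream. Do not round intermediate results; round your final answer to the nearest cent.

PV of 5-year annuity: £5,760.00 × [1 − (1+0.055)^−5] / 0.055 = 24596.83858
Perpetuity value at year 5: £3,240.00 / 0.055 = 58909.09091
PV of perpetuity: 58909.09091 / (1+0.055)^5 = 45073.36921
Total PV = 24596.83858 + 45073.36921 = 69670.20779

£69670.21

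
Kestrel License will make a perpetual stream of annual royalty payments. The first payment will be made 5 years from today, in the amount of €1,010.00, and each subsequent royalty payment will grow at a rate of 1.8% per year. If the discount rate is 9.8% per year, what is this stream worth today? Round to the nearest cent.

€8686.04

Value at end of year 4: C₁ / (r − g) = €1,010.00 / (0.098 − 0.018) = €12,625.0000
Discount to today: PV = €12,625.0000 / (1 + 0.098)^4 = €12,625.0000 / 1.453481 = €8,686.04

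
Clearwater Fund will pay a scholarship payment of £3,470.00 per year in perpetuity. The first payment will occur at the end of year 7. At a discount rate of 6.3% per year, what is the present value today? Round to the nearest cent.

£38175.90

Value at end of year 6: C / r = £3,470.00 / 0.063 = £55,079.3651
Discount to today: PV = £55,079.3651 / (1 + 0.063)^6 = £55,079.3651 / 1.442778 = £38,175.90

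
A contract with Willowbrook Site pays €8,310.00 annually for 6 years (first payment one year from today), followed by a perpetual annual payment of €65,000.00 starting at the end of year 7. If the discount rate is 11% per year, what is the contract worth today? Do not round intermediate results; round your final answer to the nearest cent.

€351079.90

PV of 6-year annuity: €8,310.00 × [1 − (1+0.11)^−6] / 0.11 = 35155.76956
Perpetuity value at year 6: €65,000.00 / 0.11 = 590909.09091
PV of perpetuity: 590909.09091 / (1+0.11)^6 = 315924.13042
Total PV = 35155.76956 + 315924.13042 = 351079.89998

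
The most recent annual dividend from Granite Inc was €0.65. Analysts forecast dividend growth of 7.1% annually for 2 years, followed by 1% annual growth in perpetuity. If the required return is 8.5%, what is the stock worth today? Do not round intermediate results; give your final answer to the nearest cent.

D_1 = 0.69615
D_2 = 0.74558
Terminal value at year 2: TV = D_2×(1+g_2)/(r−g_2) = 0.75303/0.075 = 10.04043
P_0 = D_1/(1+r)^1 + D_2/(1+r)^2 + TV/(1+r)^2
    = 0.64161 + 0.63333 + 8.52890 = 9.80385

€9.80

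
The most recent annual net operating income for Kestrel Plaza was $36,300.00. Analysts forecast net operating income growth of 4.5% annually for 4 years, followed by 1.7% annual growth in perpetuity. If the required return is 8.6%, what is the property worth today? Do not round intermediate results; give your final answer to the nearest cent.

$590698.63

D_1 = 37933.50000
D_2 = 39640.50750
D_3 = 41424.33034
D_4 = 43288.42520
Terminal value at year 4: TV = D_4×(1+g_2)/(r−g_2) = 44024.32843/0.069 = 638033.74538
P_0 = D_1/(1+r)^1 + D_2/(1+r)^2 + D_3/(1+r)^3 + D_4/(1+r)^4 + TV/(1+r)^4
    = 34929.55801 + 33610.85462 + 32341.93654 + 31120.92420 + 458695.36107 = 590698.63445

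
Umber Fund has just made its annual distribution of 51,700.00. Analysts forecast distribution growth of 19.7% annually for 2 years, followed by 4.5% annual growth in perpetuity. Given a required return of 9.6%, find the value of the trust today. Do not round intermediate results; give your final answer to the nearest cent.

D_1 = 61884.90000
D_2 = 74076.22530
Terminal value at year 2: TV = D_2×(1+g_2)/(r−g_2) = 77409.65544/0.051 = 1517836.38115
P_0 = D_1/(1+r)^1 + D_2/(1+r)^2 + TV/(1+r)^2
    = 56464.32482 + 61667.69782 + 1263583.21996 = 1381715.24259

1381715.24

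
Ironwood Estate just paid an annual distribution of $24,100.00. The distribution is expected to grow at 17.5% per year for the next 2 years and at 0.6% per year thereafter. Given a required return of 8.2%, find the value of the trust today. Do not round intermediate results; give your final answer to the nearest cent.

D_1 = 28317.50000
D_2 = 33273.06250
Terminal value at year 2: TV = D_2×(1+g_2)/(r−g_2) = 33472.70088/0.076 = 440430.27467
P_0 = D_1/(1+r)^1 + D_2/(1+r)^2 + TV/(1+r)^2
    = 26171.44177 + 28420.92799 + 376203.33629 = 430795.70605

$430795.71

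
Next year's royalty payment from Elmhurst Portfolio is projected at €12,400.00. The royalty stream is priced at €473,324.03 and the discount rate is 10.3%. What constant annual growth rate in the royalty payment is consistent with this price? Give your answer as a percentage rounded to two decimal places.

7.68%

P = D₁/(r−g) ⇒ g = r − D₁/P = 0.103 − €12,400.00/€473,324.03 = 0.076802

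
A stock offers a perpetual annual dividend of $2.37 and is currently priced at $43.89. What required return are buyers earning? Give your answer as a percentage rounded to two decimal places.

5.40%

P = C/r ⇒ r = C/P = $2.37/$43.89 = 0.053999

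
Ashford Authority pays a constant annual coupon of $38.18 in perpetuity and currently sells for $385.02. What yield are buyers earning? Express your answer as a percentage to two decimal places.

P = C/r ⇒ r = C/P = $38.18/$385.02 = 0.099164

9.92%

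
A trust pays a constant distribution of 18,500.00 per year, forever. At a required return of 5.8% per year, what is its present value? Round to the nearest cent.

Level perpetuity: PV = C / r = 18,500.00 / 0.058 = 318,965.52

318965.52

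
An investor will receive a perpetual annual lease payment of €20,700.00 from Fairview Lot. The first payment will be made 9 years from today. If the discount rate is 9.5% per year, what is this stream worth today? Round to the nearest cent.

Value at end of year 8: C / r = €20,700.00 / 0.095 = €217,894.7368
Discount to today: PV = €217,894.7368 / (1 + 0.095)^8 = €217,894.7368 / 2.066869 = €105,422.62

€105422.62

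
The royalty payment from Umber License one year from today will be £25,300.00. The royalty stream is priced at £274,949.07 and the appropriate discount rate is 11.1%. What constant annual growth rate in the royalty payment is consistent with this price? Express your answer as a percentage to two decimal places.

P = D₁/(r−g) ⇒ g = r − D₁/P = 0.111 − £25,300.00/£274,949.07 = 0.018983

1.90%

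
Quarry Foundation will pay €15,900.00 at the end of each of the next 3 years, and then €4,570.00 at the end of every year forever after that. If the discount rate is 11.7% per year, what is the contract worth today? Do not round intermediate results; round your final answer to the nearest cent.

PV of 3-year annuity: €15,900.00 × [1 − (1+0.117)^−3] / 0.117 = 38386.85510
Perpetuity value at year 3: €4,570.00 / 0.117 = 39059.82906
PV of perpetuity: 39059.82906 / (1+0.117)^3 = 28026.62605
Total PV = 38386.85510 + 28026.62605 = 66413.48115

€66413.48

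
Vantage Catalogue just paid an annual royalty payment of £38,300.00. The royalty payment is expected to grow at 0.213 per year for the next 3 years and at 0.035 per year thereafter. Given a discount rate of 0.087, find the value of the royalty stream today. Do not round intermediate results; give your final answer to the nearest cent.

£1202981.26

D_1 = 46457.90000
D_2 = 56353.43270
D_3 = 68356.71387
Terminal value at year 3: TV = D_3×(1+g_2)/(r−g_2) = 70749.19885/0.052 = 1360561.51635
P_0 = D_1/(1+r)^1 + D_2/(1+r)^2 + D_3/(1+r)^3 + TV/(1+r)^3
    = 42739.55842 + 47693.72986 + 53222.16589 + 1059325.80187 = 1202981.25604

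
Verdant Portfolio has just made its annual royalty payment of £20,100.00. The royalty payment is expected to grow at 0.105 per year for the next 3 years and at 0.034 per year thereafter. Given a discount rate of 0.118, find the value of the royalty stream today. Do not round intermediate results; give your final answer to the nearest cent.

£297798.93

D_1 = 22210.50000
D_2 = 24542.60250
D_3 = 27119.57576
Terminal value at year 3: TV = D_3×(1+g_2)/(r−g_2) = 28041.64134/0.084 = 333829.06355
P_0 = D_1/(1+r)^1 + D_2/(1+r)^2 + D_3/(1+r)^3 + TV/(1+r)^3
    = 19866.27907 + 19635.27582 + 19406.95866 + 238890.41975 = 297798.93330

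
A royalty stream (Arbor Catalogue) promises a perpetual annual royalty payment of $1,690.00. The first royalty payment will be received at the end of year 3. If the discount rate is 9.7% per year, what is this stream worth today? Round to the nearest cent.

$14477.77

Value at end of year 2: C / r = $1,690.00 / 0.097 = $17,422.6804
Discount to today: PV = $17,422.6804 / (1 + 0.097)^2 = $17,422.6804 / 1.203409 = $14,477.77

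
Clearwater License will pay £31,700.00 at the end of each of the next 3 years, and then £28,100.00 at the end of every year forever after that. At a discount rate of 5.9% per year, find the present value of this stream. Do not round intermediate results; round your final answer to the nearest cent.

PV of 3-year annuity: £31,700.00 × [1 − (1+0.059)^−3] / 0.059 = 84891.49607
Perpetuity value at year 3: £28,100.00 / 0.059 = 476271.18644
PV of perpetuity: 476271.18644 / (1+0.059)^3 = 401020.36500
Total PV = 84891.49607 + 401020.36500 = 485911.86107

£485911.86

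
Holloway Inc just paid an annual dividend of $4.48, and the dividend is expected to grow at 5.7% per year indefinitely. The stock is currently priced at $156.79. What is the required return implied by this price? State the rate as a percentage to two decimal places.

D₁ = $4.48 × 1.057 = $4.7354
P = D₁/(r − g) ⇒ r = D₁/P + g = $4.7354/$156.79 + 0.057 = 0.030202 + 0.057 = 0.087202

8.72%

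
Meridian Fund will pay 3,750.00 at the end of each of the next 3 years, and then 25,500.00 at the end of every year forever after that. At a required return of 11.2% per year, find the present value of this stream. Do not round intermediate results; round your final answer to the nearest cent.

PV of 3-year annuity: 3,750.00 × [1 − (1+0.112)^−3] / 0.112 = 9132.14747
Perpetuity value at year 3: 25,500.00 / 0.112 = 227678.57143
PV of perpetuity: 227678.57143 / (1+0.112)^3 = 165579.96865
Total PV = 9132.14747 + 165579.96865 = 174712.11612

174712.12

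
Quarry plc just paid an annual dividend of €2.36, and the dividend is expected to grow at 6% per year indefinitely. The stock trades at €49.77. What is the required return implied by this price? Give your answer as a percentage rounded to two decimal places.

D₁ = €2.36 × 1.06 = €2.5016
P = D₁/(r − g) ⇒ r = D₁/P + g = €2.5016/€49.77 + 0.06 = 0.050263 + 0.06 = 0.110263

11.03%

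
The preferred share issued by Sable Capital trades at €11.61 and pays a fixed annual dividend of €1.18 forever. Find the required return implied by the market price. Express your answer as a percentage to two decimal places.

10.16%

P = C/r ⇒ r = C/P = €1.18/€11.61 = 0.101637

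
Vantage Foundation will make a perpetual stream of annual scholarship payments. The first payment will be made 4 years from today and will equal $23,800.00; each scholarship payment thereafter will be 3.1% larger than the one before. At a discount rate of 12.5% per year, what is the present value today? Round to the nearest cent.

Value at end of year 3: C₁ / (r − g) = $23,800.00 / (0.125 − 0.031) = $253,191.4894
Discount to today: PV = $253,191.4894 / (1 + 0.125)^3 = $253,191.4894 / 1.423828 = $177,824.48

$177824.48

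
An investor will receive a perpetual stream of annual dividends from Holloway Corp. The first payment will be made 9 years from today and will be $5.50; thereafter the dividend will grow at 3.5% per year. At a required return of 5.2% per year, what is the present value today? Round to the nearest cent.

$215.67

Value at end of year 8: C₁ / (r − g) = $5.50 / (0.052 − 0.035) = $323.5294
Discount to today: PV = $323.5294 / (1 + 0.052)^8 = $323.5294 / 1.500120 = $215.67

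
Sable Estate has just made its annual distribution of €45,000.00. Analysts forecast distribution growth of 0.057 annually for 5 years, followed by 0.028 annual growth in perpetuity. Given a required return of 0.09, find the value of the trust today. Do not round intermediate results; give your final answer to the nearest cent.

D_1 = 47565.00000
D_2 = 50276.20500
D_3 = 53141.94869
D_4 = 56171.03976
D_5 = 59372.78903
Terminal value at year 5: TV = D_5×(1+g_2)/(r−g_2) = 61035.22712/0.062 = 984439.14708
P_0 = D_1/(1+r)^1 + D_2/(1+r)^2 + D_3/(1+r)^3 + D_4/(1+r)^4 + D_5/(1+r)^5 + TV/(1+r)^5
    = 43637.61468 + 42316.47589 + 41035.33487 + 39792.98070 + 38588.23908 + 639817.89959 = 845188.54481

€845188.54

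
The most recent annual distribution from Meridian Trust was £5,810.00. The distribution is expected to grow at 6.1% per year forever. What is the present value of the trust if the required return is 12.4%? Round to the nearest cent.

£97847.78

D₁ = D₀ × (1 + g) = £5,810.00 × 1.061 = £6,164.4100
Growing perpetuity: P = D₁ / (r − g) = £6,164.4100 / (0.124 − 0.061) = £97,847.78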